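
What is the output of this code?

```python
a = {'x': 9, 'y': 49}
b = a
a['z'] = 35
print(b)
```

Key concept: dict aliasing.
Step by step:
`a = {'x': 9, 'y': 49}` → a = {'x': 9, 'y': 49}
`b = a` → b = {'x': 9, 'y': 49} (same object as a)
`a['z'] = 35` → a = {'x': 9, 'y': 49, 'z': 35} (same object as b); b = {'x': 9, 'y': 49, 'z': 35} (same object as a)
`print(b)` → prints {'x': 9, 'y': 49, 'z': 35}

Answer: {'x': 9, 'y': 49, 'z': 35}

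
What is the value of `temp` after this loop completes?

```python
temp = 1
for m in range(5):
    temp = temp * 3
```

Multiply by 3, 5 times: 1 * 3^5 = 243
`temp` takes the values: 1 → 3 → 9 → 27 → 81 → 243

Answer: 243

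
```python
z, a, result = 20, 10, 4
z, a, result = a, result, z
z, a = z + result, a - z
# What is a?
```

Trace:
`z, a, result = 20, 10, 4` → z = 20; a = 10; result = 4
`z, a, result = a, result, z` → z = 10; a = 4; result = 20
`z, a = z + result, a - z` → z = 30; a = -6
So a = -6

Answer: -6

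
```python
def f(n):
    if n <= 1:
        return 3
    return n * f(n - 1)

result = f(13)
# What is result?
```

f(13) = 13 * 12 * 11 * 10 * 9 * 8 * 7 * 6 * 5 * 4 * 3 * 2 * 3 = 18681062400

Answer: 18681062400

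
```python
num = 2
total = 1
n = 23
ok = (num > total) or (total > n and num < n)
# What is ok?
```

Trace:
`num = 2` → num = 2
`total = 1` → total = 1
`n = 23` → n = 23
`ok = (num > total) or (total > n and num < n)` → ok = True
So ok = True

Answer: True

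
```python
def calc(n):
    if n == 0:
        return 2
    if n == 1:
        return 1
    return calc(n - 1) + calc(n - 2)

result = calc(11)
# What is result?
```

Build up from base cases: calc(0)=2, calc(1)=1, calc(2)=3, calc(3)=4, calc(4)=7, calc(5)=11, calc(6)=18, ..., calc(11)=199

Answer: 199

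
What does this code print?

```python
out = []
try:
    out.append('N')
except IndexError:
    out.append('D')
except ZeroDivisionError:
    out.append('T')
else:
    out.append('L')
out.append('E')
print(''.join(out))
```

Execution trace: 'N' (try body, no exception) → 'L' (else) → 'E' (after the try/except). Output: NLE

Answer: NLE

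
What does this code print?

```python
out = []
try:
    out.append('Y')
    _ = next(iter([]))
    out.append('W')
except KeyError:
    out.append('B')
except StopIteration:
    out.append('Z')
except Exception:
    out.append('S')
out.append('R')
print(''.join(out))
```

Execution trace: 'Y' (try body) → 'Z' (except StopIteration) → 'R' (after the try/except). Output: YZR

Answer: YZR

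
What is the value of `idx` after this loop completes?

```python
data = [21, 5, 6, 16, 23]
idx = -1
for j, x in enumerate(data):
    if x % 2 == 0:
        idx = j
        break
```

First even number index in [21, 5, 6, 16, 23]
`idx` takes the values: -1 → 2

Answer: 2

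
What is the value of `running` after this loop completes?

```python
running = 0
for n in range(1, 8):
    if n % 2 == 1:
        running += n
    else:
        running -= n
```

Add odd, subtract even
`running` takes the values: 0 → 1 → -1 → 2 → -2 → 3 → -3 → 4

Answer: 4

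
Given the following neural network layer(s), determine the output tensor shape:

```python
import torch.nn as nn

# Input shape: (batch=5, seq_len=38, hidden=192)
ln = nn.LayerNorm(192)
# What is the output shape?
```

Input: (5, 38, 192) -> Output: (5, 38, 192)

Answer: (5, 38, 192)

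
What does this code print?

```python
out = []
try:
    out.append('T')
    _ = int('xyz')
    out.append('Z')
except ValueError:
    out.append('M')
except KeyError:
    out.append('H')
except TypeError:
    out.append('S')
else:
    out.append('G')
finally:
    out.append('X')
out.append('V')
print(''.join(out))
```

Execution trace: 'T' (try body) → 'M' (except ValueError) → 'X' (finally) → 'V' (after the try/except). Output: TMXV

Answer: TMXV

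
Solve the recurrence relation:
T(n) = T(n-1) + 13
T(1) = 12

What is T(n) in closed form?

Unrolling: T(n) = T(1) + 13·(n-1) = 12 + 13(n-1) = 13n - 1.

Answer: T(n) = 13n - 1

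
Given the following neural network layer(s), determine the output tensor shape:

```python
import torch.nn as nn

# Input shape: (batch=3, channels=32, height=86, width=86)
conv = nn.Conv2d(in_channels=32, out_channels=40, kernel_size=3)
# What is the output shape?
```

Input: (3, 32, 86, 86) -> Output: (3, 40, 84, 84)

Answer: (3, 40, 84, 84)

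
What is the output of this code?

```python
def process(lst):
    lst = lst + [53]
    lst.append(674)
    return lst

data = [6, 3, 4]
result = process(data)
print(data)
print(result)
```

Key concept: rebinding parameter vs mutation.
Step by step:
`data = [6, 3, 4]` → data = [6, 3, 4]
`result = process(data)` → result = [6, 3, 4, 53, 674]
`print(data)` → prints [6, 3, 4]
`print(result)` → prints [6, 3, 4, 53, 674]

Answer:
[6, 3, 4]
[6, 3, 4, 53, 674]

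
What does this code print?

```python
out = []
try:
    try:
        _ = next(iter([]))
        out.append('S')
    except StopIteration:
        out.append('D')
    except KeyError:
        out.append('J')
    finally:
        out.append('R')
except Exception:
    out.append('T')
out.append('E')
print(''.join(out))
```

Execution trace: 'D' (inner except StopIteration) → 'R' (inner finally) → 'E' (after the try/except). Output: DRE

Answer: DRE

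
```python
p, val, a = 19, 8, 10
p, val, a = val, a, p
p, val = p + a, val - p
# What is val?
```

Trace:
`p, val, a = 19, 8, 10` → p = 19; val = 8; a = 10
`p, val, a = val, a, p` → p = 8; val = 10; a = 19
`p, val = p + a, val - p` → p = 27; val = 2
So val = 2

Answer: 2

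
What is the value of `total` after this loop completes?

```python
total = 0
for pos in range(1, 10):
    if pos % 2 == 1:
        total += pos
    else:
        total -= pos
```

Add odd, subtract even
`total` takes the values: 0 → 1 → -1 → 2 → -2 → 3 → -3 → 4 → -4 → 5

Answer: 5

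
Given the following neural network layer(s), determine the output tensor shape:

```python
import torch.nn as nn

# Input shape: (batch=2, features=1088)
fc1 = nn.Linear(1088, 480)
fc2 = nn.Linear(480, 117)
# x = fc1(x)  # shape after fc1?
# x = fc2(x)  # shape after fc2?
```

Input: (2, 1088) -> after fc1: (2, 480) -> Output: (2, 117)

Answer: (2, 117)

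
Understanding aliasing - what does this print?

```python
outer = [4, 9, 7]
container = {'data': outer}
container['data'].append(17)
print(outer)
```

Key concept: dict holds reference to list.
Step by step:
`outer = [4, 9, 7]` → outer = [4, 9, 7]
`container = {'data': outer}` → container = {'data': [4, 9, 7]}
`container['data'].append(17)` → outer = [4, 9, 7, 17]; container = {'data': [4, 9, 7, 17]}
`print(outer)` → prints [4, 9, 7, 17]

Answer: [4, 9, 7, 17]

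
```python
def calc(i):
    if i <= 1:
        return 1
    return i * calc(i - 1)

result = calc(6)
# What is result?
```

calc(6) = 6 * 5 * 4 * 3 * 2 * 1 = 720

Answer: 720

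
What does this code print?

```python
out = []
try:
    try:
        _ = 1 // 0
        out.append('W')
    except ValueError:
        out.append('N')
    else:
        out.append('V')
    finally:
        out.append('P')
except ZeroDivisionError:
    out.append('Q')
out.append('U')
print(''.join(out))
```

Execution trace: 'P' (inner finally) → 'Q' (outer except ZeroDivisionError) → 'U' (after the try/except). Output: PQU

Answer: PQU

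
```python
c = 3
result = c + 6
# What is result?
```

Trace:
`c = 3` → c = 3
`result = c + 6` → result = 9
So result = 9

Answer: 9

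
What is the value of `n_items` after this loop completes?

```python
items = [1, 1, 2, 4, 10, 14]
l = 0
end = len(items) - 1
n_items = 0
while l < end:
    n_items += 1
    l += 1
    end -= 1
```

Iterations until pointers meet (list length 6)
`n_items` takes the values: 0 → 1 → 2 → 3

Answer: 3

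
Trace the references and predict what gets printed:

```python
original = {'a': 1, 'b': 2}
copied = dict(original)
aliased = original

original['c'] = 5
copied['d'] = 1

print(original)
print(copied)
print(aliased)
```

Key concept: dict() creates copy, assignment creates alias.
Step by step:
`original = {'a': 1, 'b': 2}` → original = {'a': 1, 'b': 2}
`copied = dict(original)` → copied = {'a': 1, 'b': 2}
`aliased = original` → aliased = {'a': 1, 'b': 2} (same object as original)
`original['c'] = 5` → original = {'a': 1, 'b': 2, 'c': 5} (same object as aliased); aliased = {'a': 1, 'b': 2, 'c': 5} (same object as original)
`copied['d'] = 1` → copied = {'a': 1, 'b': 2, 'd': 1}
`print(original)` → prints {'a': 1, 'b': 2, 'c': 5}
`print(copied)` → prints {'a': 1, 'b': 2, 'd': 1}
`print(aliased)` → prints {'a': 1, 'b': 2, 'c': 5}

Answer:
{'a': 1, 'b': 2, 'c': 5}
{'a': 1, 'b': 2, 'd': 1}
{'a': 1, 'b': 2, 'c': 5}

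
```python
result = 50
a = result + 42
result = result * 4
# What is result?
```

Trace:
`result = 50` → result = 50
`a = result + 42` → a = 92
`result = result * 4` → result = 200
So result = 200

Answer: 200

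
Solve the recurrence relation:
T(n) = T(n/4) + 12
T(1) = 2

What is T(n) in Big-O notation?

Each step divides n by 4 and adds 12. After log_4(n) steps we reach T(1)=2. So T(n) = 12·log_4(n) + 2 = O(log n).

Answer: O(log n)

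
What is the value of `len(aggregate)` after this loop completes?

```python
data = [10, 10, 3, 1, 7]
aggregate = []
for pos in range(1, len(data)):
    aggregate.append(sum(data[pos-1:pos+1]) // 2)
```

Number of 2-element averages
`aggregate` takes the values: [] → [10] → [10, 6] → [10, 6, 2] → [10, 6, 2, 4]
So `len(aggregate)` = 4

Answer: 4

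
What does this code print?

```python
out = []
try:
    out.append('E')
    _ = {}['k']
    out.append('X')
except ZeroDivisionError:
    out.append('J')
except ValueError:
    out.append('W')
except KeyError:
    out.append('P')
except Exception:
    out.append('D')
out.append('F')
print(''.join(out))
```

Execution trace: 'E' (try body) → 'P' (except KeyError) → 'F' (after the try/except). Output: EPF

Answer: EPF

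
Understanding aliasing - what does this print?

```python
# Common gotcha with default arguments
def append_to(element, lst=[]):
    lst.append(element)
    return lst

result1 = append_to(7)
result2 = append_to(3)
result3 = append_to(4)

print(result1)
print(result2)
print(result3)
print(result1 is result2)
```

Key concept: mutable default argument gotcha.
Step by step:
`result1 = append_to(7)` → result1 = [7]
`result2 = append_to(3)` → result1 = [7, 3] (same object as result2); result2 = [7, 3] (same object as result1)
`result3 = append_to(4)` → result1 = [7, 3, 4] (same object as result2, result3); result2 = [7, 3, 4] (same object as result1, result3); result3 = [7, 3, 4] (same object as result1, result2)
`print(result1)` → prints [7, 3, 4]
`print(result2)` → prints [7, 3, 4]
`print(result3)` → prints [7, 3, 4]
`print(result1 is result2)` → prints True

Answer:
[7, 3, 4]
[7, 3, 4]
[7, 3, 4]
True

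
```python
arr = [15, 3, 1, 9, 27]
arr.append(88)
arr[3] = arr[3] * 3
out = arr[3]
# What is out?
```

Trace:
`arr = [15, 3, 1, 9, 27]` → arr = [15, 3, 1, 9, 27]
`arr.append(88)` → arr = [15, 3, 1, 9, 27, 88]
`arr[3] = arr[3] * 3` → arr = [15, 3, 1, 27, 27, 88]
`out = arr[3]` → out = 27
So out = 27

Answer: 27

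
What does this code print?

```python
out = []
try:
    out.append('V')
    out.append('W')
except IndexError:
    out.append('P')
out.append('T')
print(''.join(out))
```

Execution trace: 'V' (try body) → 'W' (try body, no exception) → 'T' (after the try/except). Output: VWT

Answer: VWT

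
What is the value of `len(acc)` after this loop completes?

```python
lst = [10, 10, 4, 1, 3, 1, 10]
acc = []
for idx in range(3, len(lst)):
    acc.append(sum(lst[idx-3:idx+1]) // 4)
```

Number of 4-element averages
`acc` takes the values: [] → [6] → [6, 4] → [6, 4, 2] → [6, 4, 2, 3]
So `len(acc)` = 4

Answer: 4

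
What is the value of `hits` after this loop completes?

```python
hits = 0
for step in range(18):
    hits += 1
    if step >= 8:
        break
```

Loop breaks when step reaches 8, hits is 9
`hits` takes the values: 0 → 1 → 2 → 3 → 4 → 5 → 6 → 7 → 8 → 9

Answer: 9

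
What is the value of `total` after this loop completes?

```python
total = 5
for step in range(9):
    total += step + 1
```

Start at 5, add 1 to 9 = 50
`total` takes the values: 5 → 6 → 8 → 11 → 15 → 20 → 26 → 33 → 41 → 50

Answer: 50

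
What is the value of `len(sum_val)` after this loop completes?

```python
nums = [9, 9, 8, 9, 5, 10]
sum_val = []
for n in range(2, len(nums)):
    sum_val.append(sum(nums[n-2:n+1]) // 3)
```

Number of 3-element averages
`sum_val` takes the values: [] → [8] → [8, 8] → [8, 8, 7] → [8, 8, 7, 8]
So `len(sum_val)` = 4

Answer: 4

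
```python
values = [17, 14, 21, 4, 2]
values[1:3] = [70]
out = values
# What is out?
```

Trace:
`values = [17, 14, 21, 4, 2]` → values = [17, 14, 21, 4, 2]
`values[1:3] = [70]` → values = [17, 70, 4, 2]
`out = values` → out = [17, 70, 4, 2]
So out = [17, 70, 4, 2]

Answer: [17, 70, 4, 2]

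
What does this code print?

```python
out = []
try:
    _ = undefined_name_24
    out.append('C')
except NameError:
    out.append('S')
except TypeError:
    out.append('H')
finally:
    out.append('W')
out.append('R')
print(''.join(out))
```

Execution trace: 'S' (except NameError) → 'W' (finally) → 'R' (after the try/except). Output: SWR

Answer: SWR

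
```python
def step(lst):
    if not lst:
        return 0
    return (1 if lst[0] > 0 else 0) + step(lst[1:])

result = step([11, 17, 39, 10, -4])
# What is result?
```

Count of positive elements in [11, 17, 39, 10, -4] = 4

Answer: 4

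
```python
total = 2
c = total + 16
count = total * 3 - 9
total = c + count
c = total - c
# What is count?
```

Trace:
`total = 2` → total = 2
`c = total + 16` → c = 18
`count = total * 3 - 9` → count = -3
`total = c + count` → total = 15
`c = total - c` → c = -3
So count = -3

Answer: -3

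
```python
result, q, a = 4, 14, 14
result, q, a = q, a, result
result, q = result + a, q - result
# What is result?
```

Trace:
`result, q, a = 4, 14, 14` → result = 4; q = 14; a = 14
`result, q, a = q, a, result` → result = 14; q = 14; a = 4
`result, q = result + a, q - result` → result = 18; q = 0
So result = 18

Answer: 18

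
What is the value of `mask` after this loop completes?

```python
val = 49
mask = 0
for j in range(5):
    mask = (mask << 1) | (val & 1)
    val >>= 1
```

Reverse lowest 5 bits of 49
`mask` takes the values: 0 → 1 → 2 → 4 → 8 → 17

Answer: 17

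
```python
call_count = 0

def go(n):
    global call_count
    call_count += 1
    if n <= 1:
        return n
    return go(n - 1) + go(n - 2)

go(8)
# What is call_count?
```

Calls(n) = 1 + Calls(n-1) + Calls(n-2); Calls(0)=Calls(1)=1. For n=8 this gives 67.

Answer: 67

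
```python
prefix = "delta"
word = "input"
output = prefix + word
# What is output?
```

Trace:
`prefix = "delta"` → prefix = 'delta'
`word = "input"` → word = 'input'
`output = prefix + word` → output = 'deltainput'
So output = 'deltainput'

Answer: 'deltainput'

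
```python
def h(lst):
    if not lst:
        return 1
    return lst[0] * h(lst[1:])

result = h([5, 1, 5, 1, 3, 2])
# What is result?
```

Product over [5, 1, 5, 1, 3, 2] = 5 * 1 * 5 * 1 * 3 * 2 = 150

Answer: 150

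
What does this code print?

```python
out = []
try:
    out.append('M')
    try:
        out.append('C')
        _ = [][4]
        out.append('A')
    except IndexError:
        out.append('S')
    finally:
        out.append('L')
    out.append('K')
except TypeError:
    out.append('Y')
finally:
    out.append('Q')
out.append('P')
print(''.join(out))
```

Execution trace: 'M' (try body) → 'C' (inner try body) → 'S' (inner except IndexError) → 'L' (inner finally) → 'K' (try body, no exception) → 'Q' (finally) → 'P' (after the try/except). Output: MCSLKQP

Answer: MCSLKQP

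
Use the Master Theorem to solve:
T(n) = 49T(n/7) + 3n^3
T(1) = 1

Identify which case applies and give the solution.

a=49, b=7, f(n)=3n^3. log_7(49) = 2. Since c=3 > 2 and the regularity condition holds (49(n/7)^3 = (49/7^3)n^3 with 49/7^3 < 1), Case 3 applies: T(n) = Θ(f(n)) = O(n^3).

Answer: O(n^3) - Case 3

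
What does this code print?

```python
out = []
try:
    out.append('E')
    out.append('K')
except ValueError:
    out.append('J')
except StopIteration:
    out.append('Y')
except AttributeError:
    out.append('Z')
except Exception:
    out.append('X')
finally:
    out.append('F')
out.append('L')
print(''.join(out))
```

Execution trace: 'E' (try body) → 'K' (try body, no exception) → 'F' (finally) → 'L' (after the try/except). Output: EKFL

Answer: EKFL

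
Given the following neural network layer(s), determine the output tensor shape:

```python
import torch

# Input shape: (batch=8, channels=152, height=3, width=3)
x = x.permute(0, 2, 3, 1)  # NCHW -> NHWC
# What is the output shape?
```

Input: (8, 152, 3, 3) -> Output: (8, 3, 3, 152)

Answer: (8, 3, 3, 152)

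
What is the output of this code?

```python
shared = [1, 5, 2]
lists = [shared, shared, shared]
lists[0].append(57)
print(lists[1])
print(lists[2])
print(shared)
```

Key concept: list of same reference.
Step by step:
`shared = [1, 5, 2]` → shared = [1, 5, 2]
`lists = [shared, shared, shared]` → lists = [[1, 5, 2], [1, 5, 2], [1, 5, 2]]
`lists[0].append(57)` → shared = [1, 5, 2, 57]; lists = [[1, 5, 2, 57], [1, 5, 2, 57], [1, 5, 2, 57]]
`print(lists[1])` → prints [1, 5, 2, 57]
`print(lists[2])` → prints [1, 5, 2, 57]
`print(shared)` → prints [1, 5, 2, 57]

Answer:
[1, 5, 2, 57]
[1, 5, 2, 57]
[1, 5, 2, 57]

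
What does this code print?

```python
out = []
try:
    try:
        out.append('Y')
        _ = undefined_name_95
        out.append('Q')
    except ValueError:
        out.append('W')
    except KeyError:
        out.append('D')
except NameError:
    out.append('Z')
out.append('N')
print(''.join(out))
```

Execution trace: 'Y' (try body) → 'Z' (outer except NameError) → 'N' (after the try/except). Output: YZN

Answer: YZN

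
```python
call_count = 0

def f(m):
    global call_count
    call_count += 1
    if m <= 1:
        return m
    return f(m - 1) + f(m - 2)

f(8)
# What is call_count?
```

Calls(m) = 1 + Calls(m-1) + Calls(m-2); Calls(0)=Calls(1)=1. For m=8 this gives 67.

Answer: 67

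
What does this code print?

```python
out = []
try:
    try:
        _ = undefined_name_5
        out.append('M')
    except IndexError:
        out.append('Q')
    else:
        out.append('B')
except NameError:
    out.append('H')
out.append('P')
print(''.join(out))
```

Execution trace: 'H' (outer except NameError) → 'P' (after the try/except). Output: HP

Answer: HP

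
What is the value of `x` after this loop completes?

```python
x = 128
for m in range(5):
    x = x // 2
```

Halve 5 times: 128 // 2^5 = 4
`x` takes the values: 128 → 64 → 32 → 16 → 8 → 4

Answer: 4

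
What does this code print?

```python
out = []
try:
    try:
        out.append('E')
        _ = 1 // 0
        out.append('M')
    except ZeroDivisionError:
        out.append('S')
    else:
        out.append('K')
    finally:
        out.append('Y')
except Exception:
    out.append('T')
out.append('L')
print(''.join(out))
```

Execution trace: 'E' (inner try body) → 'S' (inner except ZeroDivisionError) → 'Y' (inner finally) → 'L' (after the try/except). Output: ESYL

Answer: ESYL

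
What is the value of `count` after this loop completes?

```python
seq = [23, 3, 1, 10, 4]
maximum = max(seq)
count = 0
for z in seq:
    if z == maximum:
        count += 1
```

Count of max value 23 in [23, 3, 1, 10, 4]
`count` takes the values: 0 → 1

Answer: 1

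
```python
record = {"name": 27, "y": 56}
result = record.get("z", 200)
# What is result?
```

Trace:
`record = {"name": 27, "y": 56}` → record = {'name': 27, 'y': 56}
`result = record.get("z", 200)` → result = 200
So result = 200

Answer: 200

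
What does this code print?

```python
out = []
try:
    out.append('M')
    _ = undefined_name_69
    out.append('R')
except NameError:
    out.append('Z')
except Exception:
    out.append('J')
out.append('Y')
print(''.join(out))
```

Execution trace: 'M' (try body) → 'Z' (except NameError) → 'Y' (after the try/except). Output: MZY

Answer: MZY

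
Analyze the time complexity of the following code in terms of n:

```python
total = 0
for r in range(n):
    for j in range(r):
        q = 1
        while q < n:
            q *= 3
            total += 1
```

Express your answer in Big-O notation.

Each loop level contributes: n × n × log n. Multiplying the contributions gives O(n^2 log n).

Answer: O(n^2 log n)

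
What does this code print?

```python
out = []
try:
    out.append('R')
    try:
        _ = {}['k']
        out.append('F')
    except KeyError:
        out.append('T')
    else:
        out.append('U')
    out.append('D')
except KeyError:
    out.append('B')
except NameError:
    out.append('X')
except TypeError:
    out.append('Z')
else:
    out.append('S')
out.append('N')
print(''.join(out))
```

Execution trace: 'R' (try body) → 'T' (inner except KeyError) → 'D' (try body, no exception) → 'S' (else) → 'N' (after the try/except). Output: RTDSN

Answer: RTDSN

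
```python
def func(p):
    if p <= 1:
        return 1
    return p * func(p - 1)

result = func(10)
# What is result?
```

func(10) = 10 * 9 * 8 * 7 * 6 * 5 * 4 * 3 * 2 * 1 = 3628800

Answer: 3628800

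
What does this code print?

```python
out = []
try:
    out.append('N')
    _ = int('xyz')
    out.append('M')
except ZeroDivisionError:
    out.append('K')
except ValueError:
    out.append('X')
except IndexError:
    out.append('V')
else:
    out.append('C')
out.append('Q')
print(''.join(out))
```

Execution trace: 'N' (try body) → 'X' (except ValueError) → 'Q' (after the try/except). Output: NXQ

Answer: NXQ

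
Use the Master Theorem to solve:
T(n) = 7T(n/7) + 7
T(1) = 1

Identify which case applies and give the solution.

a=7, b=7, f(n)=7. log_7(7) = 1. Since c=0 < 1, Case 1 applies: T(n) = Θ(n^log_b(a)) = O(n).

Answer: O(n) - Case 1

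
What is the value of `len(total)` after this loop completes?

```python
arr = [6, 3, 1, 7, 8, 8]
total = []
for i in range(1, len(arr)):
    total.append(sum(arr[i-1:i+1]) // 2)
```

Number of 2-element averages
`total` takes the values: [] → [4] → [4, 2] → [4, 2, 4] → [4, 2, 4, 7] → [4, 2, 4, 7, 8]
So `len(total)` = 5

Answer: 5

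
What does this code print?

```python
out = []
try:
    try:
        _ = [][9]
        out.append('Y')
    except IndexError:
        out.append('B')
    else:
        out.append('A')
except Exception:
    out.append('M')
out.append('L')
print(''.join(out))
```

Execution trace: 'B' (inner except IndexError) → 'L' (after the try/except). Output: BL

Answer: BL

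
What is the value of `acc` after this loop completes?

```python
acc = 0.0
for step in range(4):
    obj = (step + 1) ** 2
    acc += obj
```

Sum of squared losses 1² + 2² + ... + 4²
`acc` takes the values: 0.0 → 1.0 → 5.0 → 14.0 → 30.0

Answer: 30.0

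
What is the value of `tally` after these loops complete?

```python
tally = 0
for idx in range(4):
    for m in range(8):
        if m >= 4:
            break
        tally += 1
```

Inner breaks at 4, outer runs 4 times
`tally` takes the values: 0 → 1 → 2 → 3 → 4 → 5 → 6 → 7 → 8 → 9 → 10 → 11 → 12 → 13 → 14 → 15 → 16

Answer: 16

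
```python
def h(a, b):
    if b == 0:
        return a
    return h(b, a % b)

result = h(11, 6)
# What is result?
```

h(11, 6) -> h(6, 5) -> h(5, 1) -> h(1, 0) -> 1

Answer: 1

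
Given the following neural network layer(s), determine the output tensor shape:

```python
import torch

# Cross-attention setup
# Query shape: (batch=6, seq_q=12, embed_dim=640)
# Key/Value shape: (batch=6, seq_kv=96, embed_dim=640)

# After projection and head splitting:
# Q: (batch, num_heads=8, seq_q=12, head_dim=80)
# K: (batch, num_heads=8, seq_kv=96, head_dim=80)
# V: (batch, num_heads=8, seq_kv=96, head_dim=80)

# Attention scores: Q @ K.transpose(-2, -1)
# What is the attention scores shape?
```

Input: (6, 12, 640) -> Output: (6, 8, 12, 96)

Answer: (6, 8, 12, 96)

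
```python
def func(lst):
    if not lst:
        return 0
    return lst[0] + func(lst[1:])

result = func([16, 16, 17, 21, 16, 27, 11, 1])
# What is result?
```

16 + 16 + 17 + 21 + 16 + 27 + 11 + 1 + 0 = 125

Answer: 125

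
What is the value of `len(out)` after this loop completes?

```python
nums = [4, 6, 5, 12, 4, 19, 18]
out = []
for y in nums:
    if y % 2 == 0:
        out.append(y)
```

Count even numbers in [4, 6, 5, 12, 4, 19, 18]
`out` takes the values: [] → [4] → [4, 6] → [4, 6, 12] → [4, 6, 12, 4] → [4, 6, 12, 4, 18]
So `len(out)` = 5

Answer: 5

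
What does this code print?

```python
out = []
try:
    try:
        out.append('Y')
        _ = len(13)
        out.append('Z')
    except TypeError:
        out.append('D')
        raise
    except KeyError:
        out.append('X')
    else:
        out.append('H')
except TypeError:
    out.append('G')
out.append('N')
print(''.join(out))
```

Execution trace: 'Y' (inner try body) → 'D' (inner except TypeError) → 'G' (outer except TypeError) → 'N' (after the try/except). Output: YDGN

Answer: YDGN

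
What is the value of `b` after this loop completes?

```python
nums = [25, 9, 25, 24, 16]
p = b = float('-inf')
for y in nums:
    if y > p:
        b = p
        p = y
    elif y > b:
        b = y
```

Second largest (with repeats) in [25, 9, 25, 24, 16]
`b` takes the values: -inf → 9 → 25

Answer: 25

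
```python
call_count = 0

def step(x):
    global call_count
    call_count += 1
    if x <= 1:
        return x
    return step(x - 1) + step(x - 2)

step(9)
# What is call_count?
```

Calls(x) = 1 + Calls(x-1) + Calls(x-2); Calls(0)=Calls(1)=1. For x=9 this gives 109.

Answer: 109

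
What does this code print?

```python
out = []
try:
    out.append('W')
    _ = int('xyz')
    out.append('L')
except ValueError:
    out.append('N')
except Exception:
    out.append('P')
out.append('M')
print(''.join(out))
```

Execution trace: 'W' (try body) → 'N' (except ValueError) → 'M' (after the try/except). Output: WNM

Answer: WNM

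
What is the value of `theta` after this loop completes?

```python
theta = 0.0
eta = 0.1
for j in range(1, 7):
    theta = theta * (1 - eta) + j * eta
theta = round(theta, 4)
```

Moving average with lr=0.1
`theta` takes the values: 0.0 → 0.1 → 0.29 → 0.561 → 0.9049 → 1.31441 → 1.782969 → 1.783

Answer: 1.783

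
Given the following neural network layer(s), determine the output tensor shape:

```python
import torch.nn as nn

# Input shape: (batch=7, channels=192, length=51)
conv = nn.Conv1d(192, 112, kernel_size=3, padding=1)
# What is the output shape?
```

Input: (7, 192, 51) -> Output: (7, 112, 51)

Answer: (7, 112, 51)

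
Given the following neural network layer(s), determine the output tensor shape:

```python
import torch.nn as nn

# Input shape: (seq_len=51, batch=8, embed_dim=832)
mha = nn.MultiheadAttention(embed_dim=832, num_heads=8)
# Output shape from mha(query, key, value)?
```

Input: (51, 8, 832) -> Output: (51, 8, 832)

Answer: (51, 8, 832)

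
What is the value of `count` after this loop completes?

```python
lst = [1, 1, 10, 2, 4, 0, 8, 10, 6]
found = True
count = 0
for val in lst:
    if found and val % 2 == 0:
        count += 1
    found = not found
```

Count even values at even positions
`count` takes the values: 0 → 1 → 2 → 3 → 4

Answer: 4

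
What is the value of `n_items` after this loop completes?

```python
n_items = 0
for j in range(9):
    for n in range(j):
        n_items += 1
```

Triangle number: 0+1+2+...+8
`n_items` takes the values: 0 → 1 → 2 → 3 → 4 → 5 → 6 → 7 → 8 → 9 → 10 → 11 → 12 → 13 → 14 → 15 → 16 → 17 → 18 → 19 → 20 → 21 → 22 → 23 → 24 → 25 → 26 → 27 → 28 → 29 → 30 → 31 → 32 → 33 → 34 → 35 → 36

Answer: 36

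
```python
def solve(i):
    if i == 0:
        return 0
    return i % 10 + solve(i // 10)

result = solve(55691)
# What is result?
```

Sum of digits of 55691: 1 + 9 + 6 + 5 + 5 = 26

Answer: 26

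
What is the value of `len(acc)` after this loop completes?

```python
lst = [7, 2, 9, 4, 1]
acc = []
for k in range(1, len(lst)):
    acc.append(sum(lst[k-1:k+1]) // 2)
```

Number of 2-element averages
`acc` takes the values: [] → [4] → [4, 5] → [4, 5, 6] → [4, 5, 6, 2]
So `len(acc)` = 4

Answer: 4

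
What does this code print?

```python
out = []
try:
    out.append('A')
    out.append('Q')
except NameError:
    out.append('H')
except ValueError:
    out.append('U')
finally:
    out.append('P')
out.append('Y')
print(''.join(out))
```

Execution trace: 'A' (try body) → 'Q' (try body, no exception) → 'P' (finally) → 'Y' (after the try/except). Output: AQPY

Answer: AQPY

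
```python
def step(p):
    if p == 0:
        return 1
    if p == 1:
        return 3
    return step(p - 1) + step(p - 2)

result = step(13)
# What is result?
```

Build up from base cases: step(0)=1, step(1)=3, step(2)=4, step(3)=7, step(4)=11, step(5)=18, step(6)=29, ..., step(13)=843

Answer: 843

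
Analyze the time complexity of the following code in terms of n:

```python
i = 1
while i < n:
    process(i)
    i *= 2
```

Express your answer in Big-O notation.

This is Logarithmic loop. Time complexity: O(log n).

Answer: O(log n)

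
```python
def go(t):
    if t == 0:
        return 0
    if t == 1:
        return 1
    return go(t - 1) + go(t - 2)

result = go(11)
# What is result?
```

Build up from base cases: go(0)=0, go(1)=1, go(2)=1, go(3)=2, go(4)=3, go(5)=5, go(6)=8, ..., go(11)=89

Answer: 89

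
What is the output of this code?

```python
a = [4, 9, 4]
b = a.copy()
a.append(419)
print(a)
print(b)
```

Key concept: list.copy() creates independent copy.
Step by step:
`a = [4, 9, 4]` → a = [4, 9, 4]
`b = a.copy()` → b = [4, 9, 4]
`a.append(419)` → a = [4, 9, 4, 419]
`print(a)` → prints [4, 9, 4, 419]
`print(b)` → prints [4, 9, 4]

Answer:
[4, 9, 4, 419]
[4, 9, 4]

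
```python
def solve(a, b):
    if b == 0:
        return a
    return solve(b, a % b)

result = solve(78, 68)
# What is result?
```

solve(78, 68) -> solve(68, 10) -> solve(10, 8) -> solve(8, 2) -> solve(2, 0) -> 2

Answer: 2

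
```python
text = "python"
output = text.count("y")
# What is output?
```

Trace:
`text = "python"` → text = 'python'
`output = text.count("y")` → output = 1
So output = 1

Answer: 1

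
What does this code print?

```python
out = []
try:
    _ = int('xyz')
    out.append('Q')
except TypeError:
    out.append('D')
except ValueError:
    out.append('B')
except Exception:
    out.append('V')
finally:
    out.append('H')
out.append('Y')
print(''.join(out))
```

Execution trace: 'B' (except ValueError) → 'H' (finally) → 'Y' (after the try/except). Output: BHY

Answer: BHY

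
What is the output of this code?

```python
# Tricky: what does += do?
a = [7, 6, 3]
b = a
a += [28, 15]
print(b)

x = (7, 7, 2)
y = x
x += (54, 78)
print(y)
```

Key concept: += behavior differs for mutable vs immutable.
Step by step:
`a = [7, 6, 3]` → a = [7, 6, 3]
`b = a` → b = [7, 6, 3] (same object as a)
`a += [28, 15]` → a = [7, 6, 3, 28, 15] (same object as b); b = [7, 6, 3, 28, 15] (same object as a)
`print(b)` → prints [7, 6, 3, 28, 15]
`x = (7, 7, 2)` → x = (7, 7, 2)
`y = x` → y = (7, 7, 2)
`x += (54, 78)` → x = (7, 7, 2, 54, 78)
`print(y)` → prints (7, 7, 2)

Answer:
[7, 6, 3, 28, 15]
(7, 7, 2)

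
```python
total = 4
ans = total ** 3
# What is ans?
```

Trace:
`total = 4` → total = 4
`ans = total ** 3` → ans = 64
So ans = 64

Answer: 64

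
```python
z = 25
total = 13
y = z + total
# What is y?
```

Trace:
`z = 25` → z = 25
`total = 13` → total = 13
`y = z + total` → y = 38
So y = 38

Answer: 38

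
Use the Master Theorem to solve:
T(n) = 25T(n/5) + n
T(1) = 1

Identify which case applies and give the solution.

a=25, b=5, f(n)=n. log_5(25) = 2. Since c=1 < 2, Case 1 applies: T(n) = Θ(n^log_b(a)) = O(n^2).

Answer: O(n^2) - Case 1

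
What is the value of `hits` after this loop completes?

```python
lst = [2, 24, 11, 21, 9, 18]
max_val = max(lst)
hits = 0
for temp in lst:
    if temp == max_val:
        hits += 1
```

Count of max value 24 in [2, 24, 11, 21, 9, 18]
`hits` takes the values: 0 → 1

Answer: 1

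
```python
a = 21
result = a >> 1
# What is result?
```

Trace:
`a = 21` → a = 21
`result = a >> 1` → result = 10
So result = 10

Answer: 10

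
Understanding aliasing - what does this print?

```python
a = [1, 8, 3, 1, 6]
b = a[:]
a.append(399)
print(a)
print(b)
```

Key concept: slice [:] creates copy.
Step by step:
`a = [1, 8, 3, 1, 6]` → a = [1, 8, 3, 1, 6]
`b = a[:]` → b = [1, 8, 3, 1, 6]
`a.append(399)` → a = [1, 8, 3, 1, 6, 399]
`print(a)` → prints [1, 8, 3, 1, 6, 399]
`print(b)` → prints [1, 8, 3, 1, 6]

Answer:
[1, 8, 3, 1, 6, 399]
[1, 8, 3, 1, 6]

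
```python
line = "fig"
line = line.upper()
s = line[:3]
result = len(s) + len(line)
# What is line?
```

Trace:
`line = "fig"` → line = 'fig'
`line = line.upper()` → line = 'FIG'
`s = line[:3]` → s = 'FIG'
`result = len(s) + len(line)` → result = 6
So line = 'FIG'

Answer: 'FIG'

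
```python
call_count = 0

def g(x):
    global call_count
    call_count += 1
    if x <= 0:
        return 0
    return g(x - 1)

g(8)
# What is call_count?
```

Linear recursion stepping by 1: 9 calls from x=8 down to ≤0.

Answer: 9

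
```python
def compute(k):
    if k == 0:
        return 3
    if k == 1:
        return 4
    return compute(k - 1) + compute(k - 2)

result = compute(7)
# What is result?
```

Build up from base cases: compute(0)=3, compute(1)=4, compute(2)=7, compute(3)=11, compute(4)=18, compute(5)=29, compute(6)=47, ..., compute(7)=76

Answer: 76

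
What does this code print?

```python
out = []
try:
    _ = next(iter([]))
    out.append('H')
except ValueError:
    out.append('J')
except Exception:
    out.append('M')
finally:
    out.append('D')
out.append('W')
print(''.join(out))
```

Execution trace: 'M' (except Exception) → 'D' (finally) → 'W' (after the try/except). Output: MDW

Answer: MDW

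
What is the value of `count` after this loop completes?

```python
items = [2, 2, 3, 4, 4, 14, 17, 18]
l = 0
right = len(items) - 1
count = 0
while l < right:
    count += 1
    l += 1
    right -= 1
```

Iterations until pointers meet (list length 8)
`count` takes the values: 0 → 1 → 2 → 3 → 4

Answer: 4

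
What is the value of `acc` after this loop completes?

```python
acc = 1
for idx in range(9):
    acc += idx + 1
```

Start at 1, add 1 to 9 = 46
`acc` takes the values: 1 → 2 → 4 → 7 → 11 → 16 → 22 → 29 → 37 → 46

Answer: 46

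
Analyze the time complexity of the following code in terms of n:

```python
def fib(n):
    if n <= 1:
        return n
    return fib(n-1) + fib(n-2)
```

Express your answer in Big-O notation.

This is Recursive Fibonacci (naive). Time complexity: O(2^n).

Answer: O(2^n)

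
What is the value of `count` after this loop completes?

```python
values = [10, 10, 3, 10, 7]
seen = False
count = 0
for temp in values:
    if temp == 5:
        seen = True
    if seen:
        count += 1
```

Count elements after first 5 in [10, 10, 3, 10, 7]
`count` takes the values: 0

Answer: 0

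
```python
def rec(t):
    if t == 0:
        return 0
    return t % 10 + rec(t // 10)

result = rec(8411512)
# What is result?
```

Sum of digits of 8411512: 2 + 1 + 5 + 1 + 1 + 4 + 8 = 22

Answer: 22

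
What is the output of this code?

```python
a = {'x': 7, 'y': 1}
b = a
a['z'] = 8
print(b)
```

Key concept: dict aliasing.
Step by step:
`a = {'x': 7, 'y': 1}` → a = {'x': 7, 'y': 1}
`b = a` → b = {'x': 7, 'y': 1} (same object as a)
`a['z'] = 8` → a = {'x': 7, 'y': 1, 'z': 8} (same object as b); b = {'x': 7, 'y': 1, 'z': 8} (same object as a)
`print(b)` → prints {'x': 7, 'y': 1, 'z': 8}

Answer: {'x': 7, 'y': 1, 'z': 8}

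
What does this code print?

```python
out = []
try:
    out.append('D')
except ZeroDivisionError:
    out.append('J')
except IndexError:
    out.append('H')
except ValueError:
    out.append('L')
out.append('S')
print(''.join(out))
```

Execution trace: 'D' (try body, no exception) → 'S' (after the try/except). Output: DS

Answer: DS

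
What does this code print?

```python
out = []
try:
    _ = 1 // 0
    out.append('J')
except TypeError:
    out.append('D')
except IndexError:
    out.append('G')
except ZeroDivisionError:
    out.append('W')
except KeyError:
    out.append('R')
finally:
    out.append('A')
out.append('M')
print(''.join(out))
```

Execution trace: 'W' (except ZeroDivisionError) → 'A' (finally) → 'M' (after the try/except). Output: WAM

Answer: WAM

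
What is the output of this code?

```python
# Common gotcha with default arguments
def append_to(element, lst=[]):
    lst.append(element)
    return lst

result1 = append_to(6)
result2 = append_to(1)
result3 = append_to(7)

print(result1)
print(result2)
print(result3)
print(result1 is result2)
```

Key concept: mutable default argument gotcha.
Step by step:
`result1 = append_to(6)` → result1 = [6]
`result2 = append_to(1)` → result1 = [6, 1] (same object as result2); result2 = [6, 1] (same object as result1)
`result3 = append_to(7)` → result1 = [6, 1, 7] (same object as result2, result3); result2 = [6, 1, 7] (same object as result1, result3); result3 = [6, 1, 7] (same object as result1, result2)
`print(result1)` → prints [6, 1, 7]
`print(result2)` → prints [6, 1, 7]
`print(result3)` → prints [6, 1, 7]
`print(result1 is result2)` → prints True

Answer:
[6, 1, 7]
[6, 1, 7]
[6, 1, 7]
True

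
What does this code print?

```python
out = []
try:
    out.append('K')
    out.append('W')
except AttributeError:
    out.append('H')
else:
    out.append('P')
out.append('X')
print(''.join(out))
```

Execution trace: 'K' (try body) → 'W' (try body, no exception) → 'P' (else) → 'X' (after the try/except). Output: KWPX

Answer: KWPX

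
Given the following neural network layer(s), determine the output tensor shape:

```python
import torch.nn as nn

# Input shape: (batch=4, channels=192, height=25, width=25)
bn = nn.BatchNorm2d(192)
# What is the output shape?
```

Input: (4, 192, 25, 25) -> Output: (4, 192, 25, 25)

Answer: (4, 192, 25, 25)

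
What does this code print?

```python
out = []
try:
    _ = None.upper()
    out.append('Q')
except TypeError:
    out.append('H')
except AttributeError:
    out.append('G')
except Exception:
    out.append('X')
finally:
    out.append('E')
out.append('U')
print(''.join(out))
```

Execution trace: 'G' (except AttributeError) → 'E' (finally) → 'U' (after the try/except). Output: GEU

Answer: GEU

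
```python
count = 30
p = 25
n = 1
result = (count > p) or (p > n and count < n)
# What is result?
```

Trace:
`count = 30` → count = 30
`p = 25` → p = 25
`n = 1` → n = 1
`result = (count > p) or (p > n and count < n)` → result = True
So result = True

Answer: True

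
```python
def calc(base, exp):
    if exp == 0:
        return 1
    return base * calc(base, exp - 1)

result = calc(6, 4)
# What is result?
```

calc(6, 4) = 6 * 6 * 6 * 6 = 1296

Answer: 1296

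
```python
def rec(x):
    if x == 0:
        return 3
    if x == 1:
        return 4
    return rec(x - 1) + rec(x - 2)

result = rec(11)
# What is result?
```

Build up from base cases: rec(0)=3, rec(1)=4, rec(2)=7, rec(3)=11, rec(4)=18, rec(5)=29, rec(6)=47, ..., rec(11)=521

Answer: 521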